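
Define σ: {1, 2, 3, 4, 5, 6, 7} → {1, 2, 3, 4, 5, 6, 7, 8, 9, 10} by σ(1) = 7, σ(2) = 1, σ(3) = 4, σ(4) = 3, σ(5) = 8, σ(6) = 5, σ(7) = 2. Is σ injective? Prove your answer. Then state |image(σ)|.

7

The values σ(1), …, σ(7) are 7, 1, 4, 3, 8, 5, 2 — all distinct.
So σ(u) = σ(v) only when u = v, and σ is injective.
The image of σ is {1, 2, 3, 4, 5, 7, 8}, which has 7 elements.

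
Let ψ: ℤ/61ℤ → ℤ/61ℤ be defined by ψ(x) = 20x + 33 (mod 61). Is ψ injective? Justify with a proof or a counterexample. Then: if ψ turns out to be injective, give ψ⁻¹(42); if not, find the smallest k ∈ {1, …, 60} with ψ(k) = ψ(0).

34

Recall that ψ is injective if ψ(x_1) = ψ(x_2) implies x_1 = x_2.
If ψ(x_1) = ψ(x_2), then 20x_1 ≡ 20x_2 (mod 61). Because gcd(20, 61) = 1, we may cancel 20 to get x_1 ≡ x_2 (mod 61).
Thus ψ is injective.
We now compute 20⁻¹ mod 61 explicitly. Euclid's algorithm: 61 = 3·20 + 1; back-substituting gives 1 = 58·20 − 19·61, so 20⁻¹ ≡ 58 (mod 61).
Since ψ is injective, we compute ψ⁻¹(42): solve 20x + 33 ≡ 42 (mod 61), i.e. 20x ≡ 9 (mod 61).
Multiplying by 20⁻¹ = 58 gives x ≡ 58·9 = 522 = 8·61 + 34 ≡ 34 (mod 61).
Check: ψ(34) = 20·34 + 33 = 713 = 11·61 + 42 ≡ 42 (mod 61).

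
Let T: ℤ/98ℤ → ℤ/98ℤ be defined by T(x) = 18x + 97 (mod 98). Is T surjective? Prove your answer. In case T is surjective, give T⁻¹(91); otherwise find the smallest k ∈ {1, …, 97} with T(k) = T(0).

49

Since gcd(18, 98) = 2, we have 18x ≡ 0 (mod 2) for all x, so T(x) ≡ 1 (mod 2).
But 0 ≢ 1 (mod 2), so 0 ∈ ℤ/98ℤ has no preimage. Therefore T is not surjective.
Since T is not surjective, we find the least positive k with T(k) = T(0): this means 18k ≡ 0 (mod 98), i.e. 98 ∣ 18k. Since gcd(18, 98) = 2, dividing through by 2 this holds exactly when 49 ∣ 9k, and as gcd(9, 49) = 1, exactly when 49 ∣ k.
The smallest positive such k is 49.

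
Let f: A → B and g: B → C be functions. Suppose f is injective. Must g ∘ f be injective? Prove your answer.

not injective

No. Take A = B = C = {1, 2, 3}, f = identity (injective), and g(x) = 1 for every x.
Then (g ∘ f)(1) = 1 = (g ∘ f)(3) with 1 ≠ 3, so g ∘ f is not injective.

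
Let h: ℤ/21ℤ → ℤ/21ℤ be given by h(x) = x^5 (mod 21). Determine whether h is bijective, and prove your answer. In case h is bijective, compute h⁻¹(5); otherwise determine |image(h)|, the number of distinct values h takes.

Computing x^5 mod 21 for each x (by repeated squaring, reducing mod 21 at every step), the values h(0), h(1), …, h(20) are: 0, 1, 11, 12, 16, 17, 6, 7, 8, 18, 19, 2, 3, 13, 14, 15, 4, 5, 9, 10, 20.
Every element of ℤ/21ℤ appears exactly once in this list, so h is a bijection, and in particular bijective.
Since h is bijective, we read off the preimage of 5 from the same table: h(17) = 5, so h⁻¹(5) = 17.

17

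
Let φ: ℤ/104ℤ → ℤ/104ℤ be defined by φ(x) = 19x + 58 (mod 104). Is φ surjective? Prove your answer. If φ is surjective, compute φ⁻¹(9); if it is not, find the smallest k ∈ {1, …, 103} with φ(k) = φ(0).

Recall that surjectivity means every element of the codomain has a preimage under φ.
Since gcd(19, 104) = 1, 19 is invertible modulo 104. Euclid's algorithm: 104 = 5·19 + 9, 19 = 2·9 + 1; back-substituting gives 1 = 11·19 − 2·104, so 19⁻¹ ≡ 11 (mod 104).
Then y ↦ 11(y − 58) is a two-sided inverse to φ, so every y ∈ ℤ/104ℤ has a preimage.
Therefore φ is surjective.
Since φ is surjective, we compute φ⁻¹(9): solve 19x + 58 ≡ 9 (mod 104), i.e. 19x ≡ 55 (mod 104).
Multiplying by 19⁻¹ = 11 gives x ≡ 11·55 = 605 = 5·104 + 85 ≡ 85 (mod 104).
Check: φ(85) = 19·85 + 58 = 1673 = 16·104 + 9 ≡ 9 (mod 104).

85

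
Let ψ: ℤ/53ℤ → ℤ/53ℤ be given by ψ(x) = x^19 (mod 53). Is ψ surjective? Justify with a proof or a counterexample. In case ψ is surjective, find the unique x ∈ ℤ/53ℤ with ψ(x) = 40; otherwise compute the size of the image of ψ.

Since 53 is prime, the nonzero elements of ℤ/53ℤ form a cyclic group of order 52.
As gcd(19, 52) = 1, raising to the 19th power is a bijection on this group: if s^19 ≡ t^19 then (st^{−1})^19 = 1, and the only element of order dividing gcd(19, 52) = 1 is 1, so s = t.
With ψ(0) = 0 this makes ψ injective on all of ℤ/53ℤ, hence bijective (finite equal-size domain and codomain). In particular ψ is surjective.
Since ψ is surjective, we find the preimage of 40. The inverse of x ↦ x^19 on (ℤ/53ℤ)^× is x ↦ x^11, because 19·11 = 209 = 4·52 + 1 ≡ 1 (mod 52) and x^{52} = 1 for x ≠ 0 (Fermat). So ψ⁻¹(40) = 40^11 mod 53.
Repeated squaring mod 53: 40^1 ≡ 40, 40^2 ≡ 40² = 1600 ≡ 10, 40^4 ≡ 10² = 100 ≡ 47, 40^8 ≡ 47² = 2209 ≡ 36. Since 11 = 8 + 2 + 1, 40^11 ≡ 36·10·40: 36·10 = 360 ≡ 42, then 42·40 = 1680 ≡ 37. So 40^11 ≡ 37 (mod 53).
Hence ψ⁻¹(40) = 37.

37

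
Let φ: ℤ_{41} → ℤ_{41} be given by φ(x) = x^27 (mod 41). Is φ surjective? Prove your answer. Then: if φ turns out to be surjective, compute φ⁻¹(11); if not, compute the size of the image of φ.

19

Since 41 is prime, the nonzero elements of ℤ_{41} form a cyclic group of order 40.
As gcd(27, 40) = 1, raising to the 27th power is a bijection on this group: if a^27 ≡ b^27 then (ab^{−1})^27 = 1, and the only element of order dividing gcd(27, 40) = 1 is 1, so a = b.
With φ(0) = 0 this makes φ injective on all of ℤ_{41}, hence bijective (finite equal-size domain and codomain). In particular φ is surjective.
Since φ is surjective, we find the preimage of 11. The inverse of x ↦ x^27 on (ℤ_{41})^× is x ↦ x^3, because 27·3 = 81 = 2·40 + 1 ≡ 1 (mod 40) and x^{40} = 1 for x ≠ 0 (Fermat). So φ⁻¹(11) = 11^3 mod 41.
Repeated squaring mod 41: 11^1 ≡ 11, 11^2 ≡ 11² = 121 ≡ 39. Since 3 = 2 + 1, 11^3 ≡ 39·11: 39·11 = 429 ≡ 19. So 11^3 ≡ 19 (mod 41).
Hence φ⁻¹(11) = 19.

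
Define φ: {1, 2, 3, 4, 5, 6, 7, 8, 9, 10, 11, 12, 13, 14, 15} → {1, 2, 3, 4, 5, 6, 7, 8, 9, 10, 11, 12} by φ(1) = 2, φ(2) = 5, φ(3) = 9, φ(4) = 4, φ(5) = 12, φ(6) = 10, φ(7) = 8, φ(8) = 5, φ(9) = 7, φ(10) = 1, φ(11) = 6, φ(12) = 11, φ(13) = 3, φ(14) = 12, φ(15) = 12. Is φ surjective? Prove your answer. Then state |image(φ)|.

Every element of the codomain has a preimage: 1 = φ(10), 2 = φ(1), 3 = φ(13), 4 = φ(4), 5 = φ(2), 6 = φ(11), 7 = φ(9), 8 = φ(7), 9 = φ(3), 10 = φ(6), 11 = φ(12), 12 = φ(5).
Hence φ is surjective.
The image of φ is {1, 2, 3, 4, 5, 6, 7, 8, 9, 10, 11, 12}, which has 12 elements.

12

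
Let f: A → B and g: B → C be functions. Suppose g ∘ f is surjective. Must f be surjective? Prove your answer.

No. Take A = {1, 2}, B = {1, 2, 3}, C = {1}, f(a) = 1 for every a ∈ A, and g(b) = 1 for every b ∈ B.
Then g ∘ f is surjective onto {1}, but 3 ∈ B has no preimage under f, so f is not surjective.

not surjective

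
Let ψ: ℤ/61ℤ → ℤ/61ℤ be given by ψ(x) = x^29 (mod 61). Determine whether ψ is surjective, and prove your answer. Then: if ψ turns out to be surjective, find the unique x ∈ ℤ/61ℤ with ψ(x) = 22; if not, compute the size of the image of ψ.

Since 61 is prime, the nonzero elements of ℤ/61ℤ form a cyclic group of order 60.
As gcd(29, 60) = 1, raising to the 29th power is a bijection on this group: if x_1^29 ≡ x_2^29 then (x_1x_2^{−1})^29 = 1, and the only element of order dividing gcd(29, 60) = 1 is 1, so x_1 = x_2.
With ψ(0) = 0 this makes ψ injective on all of ℤ/61ℤ, hence bijective (finite equal-size domain and codomain). In particular ψ is surjective.
Since ψ is surjective, we find the preimage of 22. The inverse of x ↦ x^29 on (ℤ/61ℤ)^× is x ↦ x^29, because 29·29 = 841 = 14·60 + 1 ≡ 1 (mod 60) and x^{60} = 1 for x ≠ 0 (Fermat). So ψ⁻¹(22) = 22^29 mod 61.
Repeated squaring mod 61: 22^1 ≡ 22, 22^2 ≡ 22² = 484 ≡ 57, 22^4 ≡ 57² = 3249 ≡ 16, 22^8 ≡ 16² = 256 ≡ 12, 22^16 ≡ 12² = 144 ≡ 22. Since 29 = 16 + 8 + 4 + 1, 22^29 ≡ 22·12·16·22: 22·12 = 264 ≡ 20, then 20·16 = 320 ≡ 15, then 15·22 = 330 ≡ 25. So 22^29 ≡ 25 (mod 61).
Hence ψ⁻¹(22) = 25.

25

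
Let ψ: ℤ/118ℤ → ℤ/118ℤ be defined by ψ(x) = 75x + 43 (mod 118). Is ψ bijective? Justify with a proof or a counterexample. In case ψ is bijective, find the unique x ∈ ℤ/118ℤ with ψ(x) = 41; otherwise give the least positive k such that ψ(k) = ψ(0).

Recall: ψ is injective when ψ(u) = ψ(v) forces u = v.
Suppose ψ(u) = ψ(v) in ℤ/118ℤ. Then 75u + 43 ≡ 75v + 43 (mod 118), hence 75(u − v) ≡ 0 (mod 118).
Since gcd(75, 118) = 1, 75 is invertible modulo 118, thus u − v ≡ 0 (mod 118), i.e. u = v.
We now compute 75⁻¹ mod 118 explicitly. Euclid's algorithm: 118 = 1·75 + 43, 75 = 1·43 + 32, 43 = 1·32 + 11, 32 = 2·11 + 10, 11 = 1·10 + 1; back-substituting gives 1 = 107·75 − 68·118, so 75⁻¹ ≡ 107 (mod 118).
For any y ∈ ℤ/118ℤ, x = 107(y − 43) mod 118 satisfies ψ(x) = 75·107(y − 43) + 43 ≡ y (since 75·107 ≡ 1 mod 118). So every y has a preimage.
So ψ is bijective.
Since ψ is bijective, we compute ψ⁻¹(41): solve 75x + 43 ≡ 41 (mod 118), i.e. 75x ≡ 116 (mod 118).
Multiplying by 75⁻¹ = 107 gives x ≡ 107·116 = 12412 = 105·118 + 22 ≡ 22 (mod 118).
Check: ψ(22) = 75·22 + 43 = 1693 = 14·118 + 41 ≡ 41 (mod 118).

22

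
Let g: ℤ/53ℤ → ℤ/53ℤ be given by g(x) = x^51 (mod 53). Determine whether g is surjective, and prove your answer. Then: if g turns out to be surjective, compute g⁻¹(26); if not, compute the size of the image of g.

Since 53 is prime, the nonzero elements of ℤ/53ℤ form a cyclic group of order 52.
As gcd(51, 52) = 1, raising to the 51st power is a bijection on this group: if x_1^51 ≡ x_2^51 then (x_1x_2^{−1})^51 = 1, and the only element of order dividing gcd(51, 52) = 1 is 1, so x_1 = x_2.
With g(0) = 0 this makes g injective on all of ℤ/53ℤ, hence bijective (finite equal-size domain and codomain). In particular g is surjective.
Since g is surjective, we find the preimage of 26. The inverse of x ↦ x^51 on (ℤ/53ℤ)^× is x ↦ x^51, because 51·51 = 2601 = 50·52 + 1 ≡ 1 (mod 52) and x^{52} = 1 for x ≠ 0 (Fermat). So g⁻¹(26) = 26^51 mod 53.
Repeated squaring mod 53: 26^1 ≡ 26, 26^2 ≡ 26² = 676 ≡ 40, 26^4 ≡ 40² = 1600 ≡ 10, 26^8 ≡ 10² = 100 ≡ 47, 26^16 ≡ 47² = 2209 ≡ 36, 26^32 ≡ 36² = 1296 ≡ 24. Since 51 = 32 + 16 + 2 + 1, 26^51 ≡ 24·36·40·26: 24·36 = 864 ≡ 16, then 16·40 = 640 ≡ 4, then 4·26 = 104 ≡ 51. So 26^51 ≡ 51 (mod 53).
Hence g⁻¹(26) = 51.

51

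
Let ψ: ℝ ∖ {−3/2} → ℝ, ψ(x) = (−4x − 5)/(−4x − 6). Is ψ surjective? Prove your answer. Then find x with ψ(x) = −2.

-17/12

If ψ(x) = 1, cross-multiplying gives −4(−4x − 5) = −4(−4x − 6), which simplifies to 20 = 24 — false.  So 1 has no preimage and ψ is not surjective.
Solving ψ(x) = −2: cross-multiplying gives −4x − 5 = −2(−4x − 6), which rearranges to −12x = 17, so x = −17/12.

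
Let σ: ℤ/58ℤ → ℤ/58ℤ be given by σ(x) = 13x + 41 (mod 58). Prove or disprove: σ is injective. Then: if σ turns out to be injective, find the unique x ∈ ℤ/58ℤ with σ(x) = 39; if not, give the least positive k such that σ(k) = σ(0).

40

Suppose σ(u) = σ(v) in ℤ/58ℤ. Then 13u + 41 ≡ 13v + 41 (mod 58), so 13(u − v) ≡ 0 (mod 58).
Since gcd(13, 58) = 1, 13 is invertible modulo 58, thus u − v ≡ 0 (mod 58), i.e. u = v.
So σ is injective.
We now compute 13⁻¹ mod 58 explicitly. Euclid's algorithm: 58 = 4·13 + 6, 13 = 2·6 + 1; back-substituting gives 1 = 9·13 − 2·58, so 13⁻¹ ≡ 9 (mod 58).
Since σ is injective, we find σ⁻¹(39): we need 13x ≡ 39 − 41 ≡ 56 (mod 58). Using 13⁻¹ = 9: x ≡ 9·56 = 504 = 8·58 + 40, so x = 40.
Check: σ(40) = 13·40 + 41 = 561 = 9·58 + 39 ≡ 39 (mod 58).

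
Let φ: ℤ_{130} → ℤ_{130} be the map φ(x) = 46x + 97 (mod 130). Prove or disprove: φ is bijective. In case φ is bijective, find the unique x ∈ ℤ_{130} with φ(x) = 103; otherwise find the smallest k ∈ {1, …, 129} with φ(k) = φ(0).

We have gcd(46, 130) = 2 > 1. Taking a = 0 and b = 65: φ(0) = 97 and φ(65) = 46·65 + 97 = 3087 ≡ 97 (mod 130).
So φ(0) = φ(65) while 0 ≠ 65, hence φ is not injective, hence not bijective.
Since φ is not bijective, we find the least positive k with φ(k) = φ(0): this means 46k ≡ 0 (mod 130), i.e. 130 ∣ 46k. Since gcd(46, 130) = 2, dividing through by 2 this holds exactly when 65 ∣ 23k, and as gcd(23, 65) = 1, exactly when 65 ∣ k.
The smallest positive such k is 65.

65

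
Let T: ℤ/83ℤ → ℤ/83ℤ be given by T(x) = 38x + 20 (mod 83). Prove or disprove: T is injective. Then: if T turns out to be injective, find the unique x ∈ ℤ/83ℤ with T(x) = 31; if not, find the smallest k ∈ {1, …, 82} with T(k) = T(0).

Recall that injectivity means: for all u, v in the domain, T(u) = T(v) implies u = v.
Suppose T(u) = T(v) in ℤ/83ℤ. Then 38u + 20 ≡ 38v + 20 (mod 83), hence 38(u − v) ≡ 0 (mod 83).
Since gcd(38, 83) = 1, 38 is invertible modulo 83, so u − v ≡ 0 (mod 83), i.e. u = v.
Therefore T is injective.
We now compute 38⁻¹ mod 83 explicitly. Euclid's algorithm: 83 = 2·38 + 7, 38 = 5·7 + 3, 7 = 2·3 + 1; back-substituting gives 1 = 59·38 − 27·83, so 38⁻¹ ≡ 59 (mod 83).
Since T is injective, we find T⁻¹(31): we need 38x ≡ 31 − 20 ≡ 11 (mod 83). Using 38⁻¹ = 59: x ≡ 59·11 = 649 = 7·83 + 68, so x = 68.
Check: T(68) = 38·68 + 20 = 2604 = 31·83 + 31 ≡ 31 (mod 83).

68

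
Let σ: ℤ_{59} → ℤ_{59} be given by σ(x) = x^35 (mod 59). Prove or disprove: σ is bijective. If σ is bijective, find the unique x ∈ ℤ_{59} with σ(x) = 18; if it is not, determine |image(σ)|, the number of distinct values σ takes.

34

Since 59 is prime, the nonzero elements of ℤ_{59} form a cyclic group of order 58.
As gcd(35, 58) = 1, raising to the 35th power is a bijection on this group: if s^35 ≡ t^35 then (st^{−1})^35 = 1, and the only element of order dividing gcd(35, 58) = 1 is 1, so s = t.
With σ(0) = 0 this makes σ injective on all of ℤ_{59}, hence bijective (finite equal-size domain and codomain). In particular σ is bijective.
Since σ is bijective, we find the preimage of 18. The inverse of x ↦ x^35 on (ℤ_{59})^× is x ↦ x^5, because 35·5 = 175 = 3·58 + 1 ≡ 1 (mod 58) and x^{58} = 1 for x ≠ 0 (Fermat). So σ⁻¹(18) = 18^5 mod 59.
Repeated squaring mod 59: 18^1 ≡ 18, 18^2 ≡ 18² = 324 ≡ 29, 18^4 ≡ 29² = 841 ≡ 15. Since 5 = 4 + 1, 18^5 ≡ 15·18: 15·18 = 270 ≡ 34. So 18^5 ≡ 34 (mod 59).
Hence σ⁻¹(18) = 34.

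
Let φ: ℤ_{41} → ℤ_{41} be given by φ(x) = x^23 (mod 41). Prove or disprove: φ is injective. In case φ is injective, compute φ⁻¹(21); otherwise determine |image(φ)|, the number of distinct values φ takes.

Since 41 is prime, the nonzero elements of ℤ_{41} form a cyclic group of order 40.
As gcd(23, 40) = 1, raising to the 23rd power is a bijection on this group: if x_1^23 ≡ x_2^23 then (x_1x_2^{−1})^23 = 1, and the only element of order dividing gcd(23, 40) = 1 is 1, so x_1 = x_2.
With φ(0) = 0 this makes φ injective on all of ℤ_{41}, hence bijective (finite equal-size domain and codomain). In particular φ is injective.
Since φ is injective, we find the preimage of 21. The inverse of x ↦ x^23 on (ℤ_{41})^× is x ↦ x^7, because 23·7 = 161 = 4·40 + 1 ≡ 1 (mod 40) and x^{40} = 1 for x ≠ 0 (Fermat). So φ⁻¹(21) = 21^7 mod 41.
Repeated squaring mod 41: 21^1 ≡ 21, 21^2 ≡ 21² = 441 ≡ 31, 21^4 ≡ 31² = 961 ≡ 18. Since 7 = 4 + 2 + 1, 21^7 ≡ 18·31·21: 18·31 = 558 ≡ 25, then 25·21 = 525 ≡ 33. So 21^7 ≡ 33 (mod 41).
Hence φ⁻¹(21) = 33.

33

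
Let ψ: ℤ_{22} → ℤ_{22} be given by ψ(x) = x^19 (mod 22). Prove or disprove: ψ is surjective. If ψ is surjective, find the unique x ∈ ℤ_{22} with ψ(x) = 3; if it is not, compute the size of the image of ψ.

15

Computing x^19 mod 22 for each x (by repeated squaring, reducing mod 22 at every step), the values ψ(0), ψ(1), …, ψ(21) are: 0, 1, 6, 15, 14, 9, 2, 19, 18, 5, 10, 11, 12, 17, 4, 3, 20, 13, 8, 7, 16, 21.
Every element of ℤ_{22} appears exactly once in this list, so ψ is a bijection, and in particular surjective.
Since ψ is surjective, we read off the preimage of 3 from the same table: ψ(15) = 3, so ψ⁻¹(3) = 15.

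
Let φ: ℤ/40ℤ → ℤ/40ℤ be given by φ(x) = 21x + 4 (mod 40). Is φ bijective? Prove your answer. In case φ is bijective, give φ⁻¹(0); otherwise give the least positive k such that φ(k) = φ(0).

36

Recall that injectivity means: for all s, t in the domain, φ(s) = φ(t) implies s = t.
If φ(s) = φ(t), then 21s ≡ 21t (mod 40). Because gcd(21, 40) = 1, we may cancel 21 to get s ≡ t (mod 40).
We now compute 21⁻¹ mod 40 explicitly. Euclid's algorithm: 40 = 1·21 + 19, 21 = 1·19 + 2, 19 = 9·2 + 1; back-substituting gives 1 = 21·21 − 11·40, so 21⁻¹ ≡ 21 (mod 40).
For any y ∈ ℤ/40ℤ, x = 21(y − 4) mod 40 satisfies φ(x) = 21·21(y − 4) + 4 ≡ y (since 21·21 ≡ 1 mod 40). So every y has a preimage.
Hence φ is bijective.
Since φ is bijective, we compute φ⁻¹(0): solve 21x + 4 ≡ 0 (mod 40), i.e. 21x ≡ 36 (mod 40).
Multiplying by 21⁻¹ = 21 gives x ≡ 21·36 = 756 = 18·40 + 36 ≡ 36 (mod 40).
Check: φ(36) = 21·36 + 4 = 760 = 19·40 + 0 ≡ 0 (mod 40).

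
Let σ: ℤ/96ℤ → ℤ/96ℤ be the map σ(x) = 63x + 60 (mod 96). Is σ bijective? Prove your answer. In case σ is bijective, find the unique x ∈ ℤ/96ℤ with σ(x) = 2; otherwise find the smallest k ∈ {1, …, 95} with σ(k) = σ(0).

We have gcd(63, 96) = 3 > 1. Taking u = 0 and v = 32: σ(0) = 60 and σ(32) = 63·32 + 60 = 2076 ≡ 60 (mod 96).
So σ(0) = σ(32) while 0 ≠ 32, thus σ is not injective, hence not bijective.
Since σ is not bijective, we find the least positive k with σ(k) = σ(0): this means 63k ≡ 0 (mod 96), i.e. 96 ∣ 63k. Since gcd(63, 96) = 3, dividing through by 3 this holds exactly when 32 ∣ 21k, and as gcd(21, 32) = 1, exactly when 32 ∣ k.
The smallest positive such k is 32.

32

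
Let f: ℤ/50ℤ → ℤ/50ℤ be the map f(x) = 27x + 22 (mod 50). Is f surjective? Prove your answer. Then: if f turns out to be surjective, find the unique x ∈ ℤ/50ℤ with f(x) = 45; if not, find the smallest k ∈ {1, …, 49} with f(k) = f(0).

49

Since gcd(27, 50) = 1, 27 is invertible modulo 50. Euclid's algorithm: 50 = 1·27 + 23, 27 = 1·23 + 4, 23 = 5·4 + 3, 4 = 1·3 + 1; back-substituting gives 1 = 13·27 − 7·50, so 27⁻¹ ≡ 13 (mod 50).
For any y ∈ ℤ/50ℤ, x = 13(y − 22) mod 50 satisfies f(x) = 27·13(y − 22) + 22 ≡ y (since 27·13 ≡ 1 mod 50). So every y has a preimage.
Therefore f is surjective.
Since f is surjective, we find f⁻¹(45): we need 27x ≡ 45 − 22 ≡ 23 (mod 50). Using 27⁻¹ = 13: x ≡ 13·23 = 299 = 5·50 + 49, so x = 49.
Check: f(49) = 27·49 + 22 = 1345 = 26·50 + 45 ≡ 45 (mod 50).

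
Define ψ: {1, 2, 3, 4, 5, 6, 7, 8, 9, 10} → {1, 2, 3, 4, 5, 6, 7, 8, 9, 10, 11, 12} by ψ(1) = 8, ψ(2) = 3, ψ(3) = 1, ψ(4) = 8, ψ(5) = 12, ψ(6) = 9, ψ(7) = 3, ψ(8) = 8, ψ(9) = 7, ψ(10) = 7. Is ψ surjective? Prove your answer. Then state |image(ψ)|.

6

No element maps to 2, so ψ is not surjective.
The image of ψ is {1, 3, 7, 8, 9, 12}, which has 6 elements.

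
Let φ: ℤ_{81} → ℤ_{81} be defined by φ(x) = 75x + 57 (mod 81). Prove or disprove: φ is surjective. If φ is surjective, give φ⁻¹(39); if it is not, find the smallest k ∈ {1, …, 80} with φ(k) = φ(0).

27

Since gcd(75, 81) = 3, we have 75x ≡ 0 (mod 3) for all x, so φ(x) ≡ 0 (mod 3).
But 1 ≢ 0 (mod 3), so 1 ∈ ℤ_{81} has no preimage. Hence φ is not surjective.
Since φ is not surjective, we find the least positive k with φ(k) = φ(0): this means 75k ≡ 0 (mod 81), i.e. 81 ∣ 75k. Since gcd(75, 81) = 3, dividing through by 3 this holds exactly when 27 ∣ 25k, and as gcd(25, 27) = 1, exactly when 27 ∣ k.
The smallest positive such k is 27.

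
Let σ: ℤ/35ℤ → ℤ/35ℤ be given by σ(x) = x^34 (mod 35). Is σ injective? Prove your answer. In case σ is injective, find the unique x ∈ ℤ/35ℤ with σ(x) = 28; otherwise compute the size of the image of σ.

12

σ(1) = 1^34 = 1.
σ(6): Repeated squaring mod 35: 6^1 ≡ 6, 6^2 ≡ 6² = 36 ≡ 1, 6^4 ≡ 1² = 1, 6^8 ≡ 1² = 1, 6^16 ≡ 1² = 1, 6^32 ≡ 1² = 1. Since 34 = 32 + 2, 6^34 ≡ 1·1: 1·1 = 1. So 6^34 ≡ 1 (mod 35).
So σ(1) = σ(6) = 1 while 1 ≠ 6, therefore σ is not injective.
Since σ is not injective, we determine |image(σ)|. Computing x^34 mod 35 for each x (by repeated squaring, reducing mod 35 at every step), the values σ(0), σ(1), …, σ(34) are: 0, 1, 9, 4, 11, 30, 1, 14, 29, 16, 25, 11, 9, 29, 21, 15, 16, 4, 4, 16, 15, 21, 29, 9, 11, 25, 16, 29, 14, 1, 30, 11, 4, 9, 1.
The distinct values are {0, 1, 4, 9, 11, 14, 15, 16, 21, 25, 29, 30}; there are 12 of them.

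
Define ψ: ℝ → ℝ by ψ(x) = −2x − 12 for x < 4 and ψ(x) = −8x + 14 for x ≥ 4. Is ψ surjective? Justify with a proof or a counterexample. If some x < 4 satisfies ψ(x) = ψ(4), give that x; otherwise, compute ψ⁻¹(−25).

Both pieces are strictly decreasing (slopes −2 and −8), so each is injective on its own interval.
The left piece maps (−∞, 4) onto (−20, ∞); the right piece maps [4, ∞) onto (−∞, −18].
The union (−20, ∞) ∪ (−∞, −18] covers ℝ, so ψ is surjective.
For the follow-up: the images overlap, so an x < 4 with ψ(x) = ψ(4) exists. ψ(4) = −18; solving −2x − 12 = −18 for x < 4 gives x = (−18 + 12)/(−2) = 3.

3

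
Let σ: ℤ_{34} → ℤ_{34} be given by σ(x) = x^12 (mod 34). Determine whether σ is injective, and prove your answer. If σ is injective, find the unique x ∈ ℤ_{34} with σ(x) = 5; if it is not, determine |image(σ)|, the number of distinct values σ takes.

σ(3): Repeated squaring mod 34: 3^1 ≡ 3, 3^2 ≡ 3² = 9, 3^4 ≡ 9² = 81 ≡ 13, 3^8 ≡ 13² = 169 ≡ 33. Since 12 = 8 + 4, 3^12 ≡ 33·13: 33·13 = 429 ≡ 21. So 3^12 ≡ 21 (mod 34).
σ(5): Repeated squaring mod 34: 5^1 ≡ 5, 5^2 ≡ 5² = 25, 5^4 ≡ 25² = 625 ≡ 13, 5^8 ≡ 13² = 169 ≡ 33. Since 12 = 8 + 4, 5^12 ≡ 33·13: 33·13 = 429 ≡ 21. So 5^12 ≡ 21 (mod 34).
So σ(3) = σ(5) = 21 while 3 ≠ 5, therefore σ is not injective.
Since σ is not injective, we determine |image(σ)|. Computing x^12 mod 34 for each x (by repeated squaring, reducing mod 34 at every step), the values σ(0), σ(1), …, σ(33) are: 0, 1, 16, 21, 18, 21, 30, 13, 16, 33, 30, 13, 4, 1, 4, 33, 18, 17, 18, 33, 4, 1, 4, 13, 30, 33, 16, 13, 30, 21, 18, 21, 16, 1.
The distinct values are {0, 1, 4, 13, 16, 17, 18, 21, 30, 33}; there are 10 of them.

10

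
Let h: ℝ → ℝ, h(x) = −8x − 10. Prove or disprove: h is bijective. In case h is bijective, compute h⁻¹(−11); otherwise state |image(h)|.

Recall that h is injective when h(s) = h(t) forces s = t.
Suppose h(s) = h(t). Then −8s − 10 = −8t − 10, thus −8s = −8t, thus s = t.
For any y ∈ ℝ, x = (y + 10)/(−8) satisfies h(x) = y.
Thus h is bijective.
Since h is bijective, we compute h⁻¹(−11) = (−11 + 10)/(−8) = 1/8.

1/8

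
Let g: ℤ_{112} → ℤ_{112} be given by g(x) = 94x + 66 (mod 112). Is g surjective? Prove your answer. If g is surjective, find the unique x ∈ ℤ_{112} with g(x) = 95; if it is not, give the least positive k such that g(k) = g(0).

Since gcd(94, 112) = 2, we have 94x ≡ 0 (mod 2) for all x, so g(x) ≡ 0 (mod 2).
But 1 ≢ 0 (mod 2), so 1 ∈ ℤ_{112} has no preimage. So g is not surjective.
Since g is not surjective, we find the least positive k with g(k) = g(0): this means 94k ≡ 0 (mod 112), i.e. 112 ∣ 94k. Since gcd(94, 112) = 2, dividing through by 2 this holds exactly when 56 ∣ 47k, and as gcd(47, 56) = 1, exactly when 56 ∣ k.
The smallest positive such k is 56.

56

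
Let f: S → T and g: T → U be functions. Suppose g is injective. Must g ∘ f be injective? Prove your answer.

No. Take S = {0, 1}, T = U = {0, 1, 2, 3}, f(0) = f(1) = 0, and g = identity (injective).
Then (g ∘ f)(0) = (g ∘ f)(1) = 0 with 0 ≠ 1, so g ∘ f is not injective.

not injective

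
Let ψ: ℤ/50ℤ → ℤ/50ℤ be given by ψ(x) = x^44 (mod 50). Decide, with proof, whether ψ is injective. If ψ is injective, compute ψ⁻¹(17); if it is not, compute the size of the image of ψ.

ψ(1) = 1^44 = 1.
ψ(7): Repeated squaring mod 50: 7^1 ≡ 7, 7^2 ≡ 7² = 49, 7^4 ≡ 49² = 2401 ≡ 1, 7^8 ≡ 1² = 1, 7^16 ≡ 1² = 1, 7^32 ≡ 1² = 1. Since 44 = 32 + 8 + 4, 7^44 ≡ 1·1·1: 1·1 = 1, then 1·1 = 1. So 7^44 ≡ 1 (mod 50).
So ψ(1) = ψ(7) = 1 while 1 ≠ 7, so ψ is not injective.
Since ψ is not injective, we determine |image(ψ)|. Computing x^44 mod 50 for each x (by repeated squaring, reducing mod 50 at every step), the values ψ(0), ψ(1), …, ψ(49) are: 0, 1, 16, 31, 6, 25, 46, 1, 46, 11, 0, 41, 36, 11, 16, 25, 36, 21, 26, 21, 0, 31, 6, 41, 26, 25, 26, 41, 6, 31, 0, 21, 26, 21, 36, 25, 16, 11, 36, 41, 0, 11, 46, 1, 46, 25, 6, 31, 16, 1.
The distinct values are {0, 1, 6, 11, 16, 21, 25, 26, 31, 36, 41, 46}; there are 12 of them.

12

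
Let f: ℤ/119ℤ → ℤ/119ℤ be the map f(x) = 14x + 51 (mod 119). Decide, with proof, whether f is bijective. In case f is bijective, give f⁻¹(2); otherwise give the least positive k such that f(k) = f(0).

We have gcd(14, 119) = 7 > 1. Taking x_1 = 0 and x_2 = 17: f(0) = 51 and f(17) = 14·17 + 51 = 289 ≡ 51 (mod 119).
So f(0) = f(17) while 0 ≠ 17, hence f is not injective, hence not bijective.
Since f is not bijective, we find the least positive k with f(k) = f(0): this means 14k ≡ 0 (mod 119), i.e. 119 ∣ 14k. Since gcd(14, 119) = 7, dividing through by 7 this holds exactly when 17 ∣ 2k, and as gcd(2, 17) = 1, exactly when 17 ∣ k.
The smallest positive such k is 17.

17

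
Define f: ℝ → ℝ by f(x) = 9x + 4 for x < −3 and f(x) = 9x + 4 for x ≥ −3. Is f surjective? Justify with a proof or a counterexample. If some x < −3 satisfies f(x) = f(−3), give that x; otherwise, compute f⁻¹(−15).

Both pieces are strictly increasing (slopes 9 and 9), so each is injective on its own interval.
The left piece maps (−∞, −3) onto (−∞, −23); the right piece maps [−3, ∞) onto [−23, ∞).
These images together cover ℝ, so f is surjective.
Because the two images are disjoint, no x < −3 has f(x) = f(−3), so we compute f⁻¹(−15): −15 lies in [−23, ∞), so solve 9x + 4 = −15: x = (−15 − 4)/9 = −19/9.

-19/9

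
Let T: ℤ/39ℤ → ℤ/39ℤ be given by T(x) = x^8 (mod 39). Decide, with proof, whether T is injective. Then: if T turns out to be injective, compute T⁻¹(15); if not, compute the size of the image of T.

8

T(1) = 1^8 = 1.
T(5): Repeated squaring mod 39: 5^1 ≡ 5, 5^2 ≡ 5² = 25, 5^4 ≡ 25² = 625 ≡ 1, 5^8 ≡ 1² = 1. So 5^8 ≡ 1 (mod 39).
So T(1) = T(5) = 1 while 1 ≠ 5, so T is not injective.
Since T is not injective, we determine |image(T)|. Computing x^8 mod 39 for each x (by repeated squaring, reducing mod 39 at every step), the values T(0), T(1), …, T(38) are: 0, 1, 22, 9, 16, 1, 3, 16, 1, 3, 22, 22, 27, 13, 1, 9, 22, 16, 27, 16, 16, 27, 16, 22, 9, 1, 13, 27, 22, 22, 3, 1, 16, 3, 1, 16, 9, 22, 1.
The distinct values are {0, 1, 3, 9, 13, 16, 22, 27}; there are 8 of them.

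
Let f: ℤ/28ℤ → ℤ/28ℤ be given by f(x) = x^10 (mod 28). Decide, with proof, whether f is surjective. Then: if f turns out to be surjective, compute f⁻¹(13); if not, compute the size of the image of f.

8

f(6): Repeated squaring mod 28: 6^1 ≡ 6, 6^2 ≡ 6² = 36 ≡ 8, 6^4 ≡ 8² = 64 ≡ 8, 6^8 ≡ 8² = 64 ≡ 8. Since 10 = 8 + 2, 6^10 ≡ 8·8: 8·8 = 64 ≡ 8. So 6^10 ≡ 8 (mod 28).
f(8): Repeated squaring mod 28: 8^1 ≡ 8, 8^2 ≡ 8² = 64 ≡ 8, 8^4 ≡ 8² = 64 ≡ 8, 8^8 ≡ 8² = 64 ≡ 8. Since 10 = 8 + 2, 8^10 ≡ 8·8: 8·8 = 64 ≡ 8. So 8^10 ≡ 8 (mod 28).
So f(6) = f(8) = 8 while 6 ≠ 8, thus f is not injective.
A non-injective map from the 28-element set ℤ/28ℤ to itself takes at most 27 distinct values, so it cannot be surjective. So f is not surjective.
Since f is not surjective, we determine |image(f)|. Computing x^10 mod 28 for each x (by repeated squaring, reducing mod 28 at every step), the values f(0), f(1), …, f(27) are: 0, 1, 16, 25, 4, 9, 8, 21, 8, 9, 4, 25, 16, 1, 0, 1, 16, 25, 4, 9, 8, 21, 8, 9, 4, 25, 16, 1.
The distinct values are {0, 1, 4, 8, 9, 16, 21, 25}; there are 8 of them.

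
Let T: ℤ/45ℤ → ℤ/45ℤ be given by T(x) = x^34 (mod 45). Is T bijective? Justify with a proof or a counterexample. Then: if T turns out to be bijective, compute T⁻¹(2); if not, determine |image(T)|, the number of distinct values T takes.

12

T(2): Repeated squaring mod 45: 2^1 ≡ 2, 2^2 ≡ 2² = 4, 2^4 ≡ 4² = 16, 2^8 ≡ 16² = 256 ≡ 31, 2^16 ≡ 31² = 961 ≡ 16, 2^32 ≡ 16² = 256 ≡ 31. Since 34 = 32 + 2, 2^34 ≡ 31·4: 31·4 = 124 ≡ 34. So 2^34 ≡ 34 (mod 45).
T(7): Repeated squaring mod 45: 7^1 ≡ 7, 7^2 ≡ 7² = 49 ≡ 4, 7^4 ≡ 4² = 16, 7^8 ≡ 16² = 256 ≡ 31, 7^16 ≡ 31² = 961 ≡ 16, 7^32 ≡ 16² = 256 ≡ 31. Since 34 = 32 + 2, 7^34 ≡ 31·4: 31·4 = 124 ≡ 34. So 7^34 ≡ 34 (mod 45).
So T(2) = T(7) = 34 while 2 ≠ 7, so T is not injective, hence not bijective.
Since T is not bijective, we determine |image(T)|. Computing x^34 mod 45 for each x (by repeated squaring, reducing mod 45 at every step), the values T(0), T(1), …, T(44) are: 0, 1, 34, 9, 31, 40, 36, 34, 19, 36, 10, 16, 9, 4, 31, 0, 16, 19, 9, 1, 25, 36, 4, 4, 36, 25, 1, 9, 19, 16, 0, 31, 4, 9, 16, 10, 36, 19, 34, 36, 40, 31, 9, 34, 1.
The distinct values are {0, 1, 4, 9, 10, 16, 19, 25, 31, 34, 36, 40}; there are 12 of them.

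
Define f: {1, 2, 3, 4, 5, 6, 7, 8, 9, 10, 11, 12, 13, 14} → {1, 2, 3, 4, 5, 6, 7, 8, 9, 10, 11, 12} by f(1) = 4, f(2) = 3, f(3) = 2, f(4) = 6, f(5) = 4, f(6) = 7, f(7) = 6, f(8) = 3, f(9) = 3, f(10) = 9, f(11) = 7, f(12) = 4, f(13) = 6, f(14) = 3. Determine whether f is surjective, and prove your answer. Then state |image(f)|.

No element maps to 1, so f is not surjective.
The image of f is {2, 3, 4, 6, 7, 9}, which has 6 elements.

6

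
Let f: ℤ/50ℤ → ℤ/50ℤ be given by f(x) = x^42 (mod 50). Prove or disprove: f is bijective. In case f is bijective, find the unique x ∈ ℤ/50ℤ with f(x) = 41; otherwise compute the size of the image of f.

f(0) = 0^42 = 0.
f(10): Repeated squaring mod 50: 10^1 ≡ 10, 10^2 ≡ 10² = 100 ≡ 0, 10^4 ≡ 0² = 0, 10^8 ≡ 0² = 0, 10^16 ≡ 0² = 0, 10^32 ≡ 0² = 0. Since 42 = 32 + 8 + 2, 10^42 ≡ 0·0·0: 0·0 = 0, then 0·0 = 0. So 10^42 ≡ 0 (mod 50).
So f(0) = f(10) = 0 while 0 ≠ 10, hence f is not injective, hence not bijective.
Since f is not bijective, we determine |image(f)|. Computing x^42 mod 50 for each x (by repeated squaring, reducing mod 50 at every step), the values f(0), f(1), …, f(49) are: 0, 1, 4, 9, 16, 25, 36, 49, 14, 31, 0, 21, 44, 19, 46, 25, 6, 39, 24, 11, 0, 41, 34, 29, 26, 25, 26, 29, 34, 41, 0, 11, 24, 39, 6, 25, 46, 19, 44, 21, 0, 31, 14, 49, 36, 25, 16, 9, 4, 1.
The distinct values are {0, 1, 4, 6, 9, 11, 14, 16, 19, 21, 24, 25, 26, 29, 31, 34, 36, 39, 41, 44, 46, 49}; there are 22 of them.

22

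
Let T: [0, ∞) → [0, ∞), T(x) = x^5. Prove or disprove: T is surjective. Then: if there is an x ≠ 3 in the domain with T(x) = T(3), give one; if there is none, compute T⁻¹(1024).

4

For any y ∈ [0, ∞), x = y^{1/5} ∈ [0, ∞) gives T(x) = y, so T is surjective.
Since x ↦ x^5 is strictly increasing on [0, ∞), it is injective there, so no x ≠ 3 in the domain has T(x) = T(3). We therefore compute T⁻¹(1024) = 1024^{1/5} = 4 (indeed 4^5 = 1024).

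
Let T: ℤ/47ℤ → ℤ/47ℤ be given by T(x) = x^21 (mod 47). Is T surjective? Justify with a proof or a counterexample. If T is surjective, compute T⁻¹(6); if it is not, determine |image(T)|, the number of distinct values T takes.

Since 47 is prime, the nonzero elements of ℤ/47ℤ form a cyclic group of order 46.
As gcd(21, 46) = 1, raising to the 21st power is a bijection on this group: if s^21 ≡ t^21 then (st^{−1})^21 = 1, and the only element of order dividing gcd(21, 46) = 1 is 1, so s = t.
With T(0) = 0 this makes T injective on all of ℤ/47ℤ, hence bijective (finite equal-size domain and codomain). In particular T is surjective.
Since T is surjective, we find the preimage of 6. The inverse of x ↦ x^21 on (ℤ/47ℤ)^× is x ↦ x^11, because 21·11 = 231 = 5·46 + 1 ≡ 1 (mod 46) and x^{46} = 1 for x ≠ 0 (Fermat). So T⁻¹(6) = 6^11 mod 47.
Repeated squaring mod 47: 6^1 ≡ 6, 6^2 ≡ 6² = 36, 6^4 ≡ 36² = 1296 ≡ 27, 6^8 ≡ 27² = 729 ≡ 24. Since 11 = 8 + 2 + 1, 6^11 ≡ 24·36·6: 24·36 = 864 ≡ 18, then 18·6 = 108 ≡ 14. So 6^11 ≡ 14 (mod 47).
Hence T⁻¹(6) = 14.

14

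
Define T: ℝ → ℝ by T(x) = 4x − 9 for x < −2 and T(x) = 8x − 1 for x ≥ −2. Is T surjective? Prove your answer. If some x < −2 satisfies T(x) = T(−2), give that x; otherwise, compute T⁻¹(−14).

-13/8

Both pieces are strictly increasing (slopes 4 and 8), so each is injective on its own interval.
The left piece maps (−∞, −2) onto (−∞, −17); the right piece maps [−2, ∞) onto [−17, ∞).
These images together cover ℝ, so T is surjective.
Because the two images are disjoint, no x < −2 has T(x) = T(−2), so we compute T⁻¹(−14): −14 lies in [−17, ∞), so solve 8x − 1 = −14: x = (−14 + 1)/8 = −13/8.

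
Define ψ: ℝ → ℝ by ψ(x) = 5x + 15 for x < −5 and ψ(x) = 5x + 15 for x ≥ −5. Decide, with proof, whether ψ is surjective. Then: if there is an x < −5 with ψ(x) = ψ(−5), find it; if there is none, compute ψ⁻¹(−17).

Both pieces are strictly increasing (slopes 5 and 5), so each is injective on its own interval.
The left piece maps (−∞, −5) onto (−∞, −10); the right piece maps [−5, ∞) onto [−10, ∞).
These images together cover ℝ, so ψ is surjective.
Because the two images are disjoint, no x < −5 has ψ(x) = ψ(−5), so we compute ψ⁻¹(−17): −17 lies in (−∞, −10), so solve 5x + 15 = −17: x = (−17 − 15)/5 = −32/5.

-32/5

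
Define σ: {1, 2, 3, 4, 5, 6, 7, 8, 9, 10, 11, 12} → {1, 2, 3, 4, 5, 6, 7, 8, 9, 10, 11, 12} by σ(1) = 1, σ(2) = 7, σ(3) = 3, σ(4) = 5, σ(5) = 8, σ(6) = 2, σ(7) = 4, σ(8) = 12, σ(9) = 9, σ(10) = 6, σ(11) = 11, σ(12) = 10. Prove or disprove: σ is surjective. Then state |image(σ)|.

Every element of the codomain has a preimage: 1 = σ(1), 2 = σ(6), 3 = σ(3), 4 = σ(7), 5 = σ(4), 6 = σ(10), 7 = σ(2), 8 = σ(5), 9 = σ(9), 10 = σ(12), 11 = σ(11), 12 = σ(8).
Therefore σ is surjective.
The image of σ is {1, 2, 3, 4, 5, 6, 7, 8, 9, 10, 11, 12}, which has 12 elements.

12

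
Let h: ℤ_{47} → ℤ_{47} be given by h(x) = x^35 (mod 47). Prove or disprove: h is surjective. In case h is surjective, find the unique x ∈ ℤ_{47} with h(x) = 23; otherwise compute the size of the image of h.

35

Since 47 is prime, the nonzero elements of ℤ_{47} form a cyclic group of order 46.
As gcd(35, 46) = 1, raising to the 35th power is a bijection on this group: if a^35 ≡ b^35 then (ab^{−1})^35 = 1, and the only element of order dividing gcd(35, 46) = 1 is 1, so a = b.
With h(0) = 0 this makes h injective on all of ℤ_{47}, hence bijective (finite equal-size domain and codomain). In particular h is surjective.
Since h is surjective, we find the preimage of 23. The inverse of x ↦ x^35 on (ℤ_{47})^× is x ↦ x^25, because 35·25 = 875 = 19·46 + 1 ≡ 1 (mod 46) and x^{46} = 1 for x ≠ 0 (Fermat). So h⁻¹(23) = 23^25 mod 47.
Repeated squaring mod 47: 23^1 ≡ 23, 23^2 ≡ 23² = 529 ≡ 12, 23^4 ≡ 12² = 144 ≡ 3, 23^8 ≡ 3² = 9, 23^16 ≡ 9² = 81 ≡ 34. Since 25 = 16 + 8 + 1, 23^25 ≡ 34·9·23: 34·9 = 306 ≡ 24, then 24·23 = 552 ≡ 35. So 23^25 ≡ 35 (mod 47).
Hence h⁻¹(23) = 35.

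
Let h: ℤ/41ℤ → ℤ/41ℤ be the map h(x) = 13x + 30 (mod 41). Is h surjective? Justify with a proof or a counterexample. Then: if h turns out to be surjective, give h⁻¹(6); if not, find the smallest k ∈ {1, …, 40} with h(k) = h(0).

36

Since gcd(13, 41) = 1, 13 is invertible modulo 41. Euclid's algorithm: 41 = 3·13 + 2, 13 = 6·2 + 1; back-substituting gives 1 = 19·13 − 6·41, so 13⁻¹ ≡ 19 (mod 41).
For any y ∈ ℤ/41ℤ, x = 19(y − 30) mod 41 satisfies h(x) = 13·19(y − 30) + 30 ≡ y (since 13·19 ≡ 1 mod 41). So every y has a preimage.
Thus h is surjective.
Since h is surjective, we compute h⁻¹(6): solve 13x + 30 ≡ 6 (mod 41), i.e. 13x ≡ 17 (mod 41).
Multiplying by 13⁻¹ = 19 gives x ≡ 19·17 = 323 = 7·41 + 36 ≡ 36 (mod 41).
Check: h(36) = 13·36 + 30 = 498 = 12·41 + 6 ≡ 6 (mod 41).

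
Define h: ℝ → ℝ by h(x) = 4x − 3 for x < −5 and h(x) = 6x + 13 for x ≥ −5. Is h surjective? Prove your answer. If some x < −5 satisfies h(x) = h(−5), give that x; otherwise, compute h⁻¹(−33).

Both pieces are strictly increasing (slopes 4 and 6), so each is injective on its own interval.
The left piece maps (−∞, −5) onto (−∞, −23); the right piece maps [−5, ∞) onto [−17, ∞).
The union (−∞, −23) ∪ [−17, ∞) omits the interval between −23 and −17; in particular −23 has no preimage. So h is not surjective.
Because the two images are disjoint, no x < −5 has h(x) = h(−5), so we compute h⁻¹(−33): −33 lies in (−∞, −23), so solve 4x − 3 = −33: x = (−33 + 3)/4 = −15/2.

-15/2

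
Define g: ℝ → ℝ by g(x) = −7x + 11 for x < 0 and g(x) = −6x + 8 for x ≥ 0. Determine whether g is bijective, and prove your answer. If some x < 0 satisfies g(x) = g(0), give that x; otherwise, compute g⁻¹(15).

-4/7

Both pieces are strictly decreasing (slopes −7 and −6), so each is injective on its own interval.
The left piece maps (−∞, 0) onto (11, ∞); the right piece maps [0, ∞) onto (−∞, 8].
The images leave a gap (11 has no preimage), so g is not surjective, hence not bijective.
Because the two images are disjoint, no x < 0 has g(x) = g(0), so we compute g⁻¹(15): 15 lies in (11, ∞), so solve −7x + 11 = 15: x = (15 − 11)/(−7) = −4/7.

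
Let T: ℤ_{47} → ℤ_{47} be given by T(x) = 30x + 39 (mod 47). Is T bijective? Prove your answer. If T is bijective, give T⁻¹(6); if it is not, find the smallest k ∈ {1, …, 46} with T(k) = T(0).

13

Recall: injectivity means: for all x_1, x_2 in the domain, T(x_1) = T(x_2) implies x_1 = x_2.
Suppose T(x_1) = T(x_2) in ℤ_{47}. Then 30x_1 + 39 ≡ 30x_2 + 39 (mod 47), thus 30(x_1 − x_2) ≡ 0 (mod 47).
Since gcd(30, 47) = 1, 30 is invertible modulo 47, thus x_1 − x_2 ≡ 0 (mod 47), i.e. x_1 = x_2.
We now compute 30⁻¹ mod 47 explicitly. Euclid's algorithm: 47 = 1·30 + 17, 30 = 1·17 + 13, 17 = 1·13 + 4, 13 = 3·4 + 1; back-substituting gives 1 = 11·30 − 7·47, so 30⁻¹ ≡ 11 (mod 47).
Then y ↦ 11(y − 39) is a two-sided inverse to T, so every y ∈ ℤ_{47} has a preimage.
Thus T is bijective.
Since T is bijective, we compute T⁻¹(6): solve 30x + 39 ≡ 6 (mod 47), i.e. 30x ≡ 14 (mod 47).
Multiplying by 30⁻¹ = 11 gives x ≡ 11·14 = 154 = 3·47 + 13 ≡ 13 (mod 47).
Check: T(13) = 30·13 + 39 = 429 = 9·47 + 6 ≡ 6 (mod 47).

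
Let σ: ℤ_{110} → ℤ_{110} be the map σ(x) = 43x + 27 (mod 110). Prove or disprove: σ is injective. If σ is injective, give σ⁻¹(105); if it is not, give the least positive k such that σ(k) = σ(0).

76

Suppose σ(u) = σ(v) in ℤ_{110}. Then 43u + 27 ≡ 43v + 27 (mod 110), hence 43(u − v) ≡ 0 (mod 110).
Since gcd(43, 110) = 1, 43 is invertible modulo 110, therefore u − v ≡ 0 (mod 110), i.e. u = v.
Thus σ is injective.
We now compute 43⁻¹ mod 110 explicitly. Euclid's algorithm: 110 = 2·43 + 24, 43 = 1·24 + 19, 24 = 1·19 + 5, 19 = 3·5 + 4, 5 = 1·4 + 1; back-substituting gives 1 = 87·43 − 34·110, so 43⁻¹ ≡ 87 (mod 110).
Since σ is injective, we compute σ⁻¹(105): solve 43x + 27 ≡ 105 (mod 110), i.e. 43x ≡ 78 (mod 110).
Multiplying by 43⁻¹ = 87 gives x ≡ 87·78 = 6786 = 61·110 + 76 ≡ 76 (mod 110).
Check: σ(76) = 43·76 + 27 = 3295 = 29·110 + 105 ≡ 105 (mod 110).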